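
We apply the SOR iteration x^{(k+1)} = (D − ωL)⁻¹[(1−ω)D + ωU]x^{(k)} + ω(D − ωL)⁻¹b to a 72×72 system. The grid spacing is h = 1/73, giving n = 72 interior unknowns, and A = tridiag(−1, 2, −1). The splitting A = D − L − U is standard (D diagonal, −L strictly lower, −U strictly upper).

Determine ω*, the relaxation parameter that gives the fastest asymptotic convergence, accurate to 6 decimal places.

ω* = 1.917505

spectrum of D⁻¹(L+U) = {cos(kπ/73) : 1≤k≤72}; ρ_J = cos(π/73) = 0.999074.
root = sin(π/73) = 0.0430222  (since 1−cos² = sin²).
ω* = 2/(1+0.0430222) = 1.917505
ρ(B_{ω*}) = ω*−1 = 0.917505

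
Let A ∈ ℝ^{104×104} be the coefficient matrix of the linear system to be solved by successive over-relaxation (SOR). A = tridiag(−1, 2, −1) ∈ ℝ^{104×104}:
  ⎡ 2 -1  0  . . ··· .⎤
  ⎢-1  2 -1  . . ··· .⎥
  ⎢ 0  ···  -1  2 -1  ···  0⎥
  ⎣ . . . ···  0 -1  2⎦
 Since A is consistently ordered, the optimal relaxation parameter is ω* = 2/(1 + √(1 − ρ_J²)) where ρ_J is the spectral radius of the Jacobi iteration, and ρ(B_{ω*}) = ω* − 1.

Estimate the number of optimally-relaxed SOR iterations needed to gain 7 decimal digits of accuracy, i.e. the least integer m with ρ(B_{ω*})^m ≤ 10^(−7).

m = 270

½·tridiag(1,0,1) at n=104: λ_k = cos(kπ/105); max |λ| at k=1 ⇒ ρ_J = cos(π/105) ≈ 0.9995524.
√(1 − cos²(π/105)) = sin(π/105) ≈ 0.0299155.
Then 2/(1+√(1−ρ_J²)) = 2/(1+0.0299155); ω* = 2/1.0299155 = 1.9419069.
ρ(B_{ω*}) = ω*−1 = 0.9419069
ρ_SOR^m ≤ 10^(−7) ⇔ m ≥ 7·ln10/(−ln 0.9419069) = 16.1181/0.0598488 = 269.314; m = ⌈269.314⌉ = 270.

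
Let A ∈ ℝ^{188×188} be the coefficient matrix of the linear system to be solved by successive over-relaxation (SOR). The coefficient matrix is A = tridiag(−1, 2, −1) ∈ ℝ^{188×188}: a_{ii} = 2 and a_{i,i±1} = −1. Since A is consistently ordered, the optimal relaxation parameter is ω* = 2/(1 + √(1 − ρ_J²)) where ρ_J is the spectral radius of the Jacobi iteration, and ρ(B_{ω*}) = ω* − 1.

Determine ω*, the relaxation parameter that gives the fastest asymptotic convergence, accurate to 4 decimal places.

ω* = 1.9673

With n=188, ρ(Jacobi) = cos(π/189) = 0.9999.
√(1 − cos²(π/189)) = sin(π/189) ≈ 0.01662.
ω* = 2/(1 + 0.01662) = 2/1.01662 = 1.9673.
ρ_SOR = ω* − 1 ≈ 0.9673.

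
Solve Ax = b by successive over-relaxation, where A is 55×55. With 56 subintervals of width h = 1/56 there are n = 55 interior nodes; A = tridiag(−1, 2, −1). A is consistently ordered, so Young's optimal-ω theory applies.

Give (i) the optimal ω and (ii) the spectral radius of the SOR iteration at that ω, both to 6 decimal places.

With n=55, ρ(Jacobi) = cos(π/56) = 0.998427.
√(1 − cos²(π/56)) = sin(π/56) ≈ 0.0560704.
ω* = 2/(1+0.0560704) = 1.893813
ρ_SOR = ω* − 1 ≈ 0.893813.

ω* = 1.893813, ρ_SOR = 0.893813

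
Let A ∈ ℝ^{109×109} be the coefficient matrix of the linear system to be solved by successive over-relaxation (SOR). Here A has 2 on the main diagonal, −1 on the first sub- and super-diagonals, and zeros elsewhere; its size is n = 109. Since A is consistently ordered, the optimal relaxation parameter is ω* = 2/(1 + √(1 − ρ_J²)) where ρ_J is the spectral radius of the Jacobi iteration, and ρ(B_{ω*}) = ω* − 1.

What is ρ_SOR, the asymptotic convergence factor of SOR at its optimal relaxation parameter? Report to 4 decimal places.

ρ_SOR = 0.9445

ρ_J = max_k |cos(kπ/110)| = cos(π/110) = 0.9996
√(1 − cos²(π/110)) = sin(π/110) ≈ 0.02856.
Young: ω* = 2/(1+√(1−ρ_J²)) = 2/(1+0.02856) = 2/1.02856 = 1.9445.
ρ(B_{ω*}) = ω*−1 = 0.9445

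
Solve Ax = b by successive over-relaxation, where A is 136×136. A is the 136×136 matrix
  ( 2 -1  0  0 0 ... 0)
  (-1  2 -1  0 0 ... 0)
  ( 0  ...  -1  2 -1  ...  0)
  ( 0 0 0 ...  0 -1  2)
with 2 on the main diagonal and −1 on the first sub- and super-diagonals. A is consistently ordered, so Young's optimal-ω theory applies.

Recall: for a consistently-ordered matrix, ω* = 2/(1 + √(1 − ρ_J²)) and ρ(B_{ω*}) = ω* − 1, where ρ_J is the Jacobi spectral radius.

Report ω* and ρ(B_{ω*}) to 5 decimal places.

With n=136, ρ(Jacobi) = cos(π/137) = 0.99974.
√(1 − cos²(π/137)) = sin(π/137) ≈ 0.022929.
ω* = 2 / (1 + 0.022929) = 2 / 1.022929 ≈ 1.95517.
[ρ_SOR] ω* − 1 = 0.95517.

ω* = 1.95517, ρ_SOR = 0.95517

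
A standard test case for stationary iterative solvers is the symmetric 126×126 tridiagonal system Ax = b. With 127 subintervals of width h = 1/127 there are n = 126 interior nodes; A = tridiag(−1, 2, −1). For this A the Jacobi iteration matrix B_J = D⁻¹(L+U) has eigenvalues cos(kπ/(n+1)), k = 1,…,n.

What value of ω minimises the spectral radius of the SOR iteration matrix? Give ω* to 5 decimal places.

ρ_J = max_k |cos(kπ/127)| = cos(π/127) = 0.99969
1 − cos²(π/127) = sin²(π/127) ⇒ √(1−ρ_J²) = sin(π/127) = 0.024734.
So ω* = 2/1.024734 = 1.95173 (Young).
ρ_SOR = ω* − 1 = 1.95173 − 1 = 0.95173.

ω* = 1.95173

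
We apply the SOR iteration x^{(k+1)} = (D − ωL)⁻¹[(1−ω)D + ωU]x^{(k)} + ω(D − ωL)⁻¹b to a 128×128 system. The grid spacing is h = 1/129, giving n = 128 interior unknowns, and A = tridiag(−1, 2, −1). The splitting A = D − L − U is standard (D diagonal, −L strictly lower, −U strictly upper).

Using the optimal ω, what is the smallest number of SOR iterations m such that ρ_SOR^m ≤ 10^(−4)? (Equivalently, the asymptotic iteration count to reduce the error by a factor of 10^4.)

½·tridiag(1,0,1) at n=128: λ_k = cos(kπ/129); max |λ| at k=1 ⇒ ρ_J = cos(π/129) ≈ 0.9997035.
√(1 − cos²(π/129)) = sin(π/129) ≈ 0.0243510.
Then 2/(1+√(1−ρ_J²)) = 2/(1+0.0243510); ω* = 2/1.0243510 = 1.9524558.
ρ_SOR = ω* − 1 = 1.9524558 − 1 = 0.9524558.
Need (0.9524558)^m ≤ 10^(−4): m ≥ 4·ln10/|ln 0.9524558| = 9.21034/0.0487116 = 189.079 ⇒ m = 190.

m = 190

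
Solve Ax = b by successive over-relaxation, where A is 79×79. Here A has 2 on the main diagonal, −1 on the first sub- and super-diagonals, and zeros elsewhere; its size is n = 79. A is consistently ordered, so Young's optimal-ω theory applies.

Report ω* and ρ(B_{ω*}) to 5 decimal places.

n=79: λ(B_J) = 1 − λ(A)/2 = cos(kπ/80); k=1 gives ρ_J = 0.99923.
√(1−ρ_J²) = |sin(π/80)| = 0.039260
So ω* = 2/1.039260 = 1.92445 (Young).
[ρ_SOR] ω* − 1 = 0.92445.

ω* = 1.92445, ρ_SOR = 0.92445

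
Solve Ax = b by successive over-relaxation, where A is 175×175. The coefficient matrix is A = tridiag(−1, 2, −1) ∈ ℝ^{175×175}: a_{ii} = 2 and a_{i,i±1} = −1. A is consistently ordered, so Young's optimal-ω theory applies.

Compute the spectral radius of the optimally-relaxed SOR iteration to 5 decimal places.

ρ_SOR = 0.96493

With n=175, ρ(Jacobi) = cos(π/176) = 0.99984.
1 − cos²(π/176) = sin²(π/176) ⇒ √(1−ρ_J²) = sin(π/176) = 0.017849.
ω* = 2 / (1 + 0.017849) = 2 / 1.017849 ≈ 1.96493.
Hence ρ(B_{ω*}) = 1.96493 − 1 = 0.96493.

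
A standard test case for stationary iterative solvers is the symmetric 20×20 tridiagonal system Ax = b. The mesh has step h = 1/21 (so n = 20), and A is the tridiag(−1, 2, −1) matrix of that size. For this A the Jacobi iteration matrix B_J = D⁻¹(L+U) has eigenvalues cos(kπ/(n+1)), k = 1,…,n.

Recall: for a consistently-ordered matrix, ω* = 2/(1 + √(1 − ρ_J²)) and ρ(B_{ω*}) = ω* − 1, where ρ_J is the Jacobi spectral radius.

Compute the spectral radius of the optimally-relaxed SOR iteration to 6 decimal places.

With n=20, ρ(Jacobi) = cos(π/21) = 0.988831.
√(1−ρ_J²) simplifies to sin(π/21) = 0.1490423.
[ω*] 2 ÷ (1 + 0.1490423) = 2 ÷ 1.1490423 = 1.740580.
Hence ρ(B_{ω*}) = 1.740580 − 1 = 0.740580.

ρ_SOR = 0.740580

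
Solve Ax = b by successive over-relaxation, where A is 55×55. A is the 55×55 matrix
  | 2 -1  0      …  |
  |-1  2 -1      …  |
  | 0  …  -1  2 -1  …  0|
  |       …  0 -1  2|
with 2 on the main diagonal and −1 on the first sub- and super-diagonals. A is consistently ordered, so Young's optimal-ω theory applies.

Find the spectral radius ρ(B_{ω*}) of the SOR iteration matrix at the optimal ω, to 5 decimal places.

B_J for the 55×55 system has eigenvalues cos(kπ/56); ρ_J = cos(π/56) = 0.99843.
√(1−ρ_J²) simplifies to sin(π/56) = 0.056070.
Young: ω* = 2/(1+√(1−ρ_J²)) = 2/(1+0.056070) = 2/1.056070 = 1.89381.
[ρ_SOR] ω* − 1 = 0.89381.

ρ_SOR = 0.89381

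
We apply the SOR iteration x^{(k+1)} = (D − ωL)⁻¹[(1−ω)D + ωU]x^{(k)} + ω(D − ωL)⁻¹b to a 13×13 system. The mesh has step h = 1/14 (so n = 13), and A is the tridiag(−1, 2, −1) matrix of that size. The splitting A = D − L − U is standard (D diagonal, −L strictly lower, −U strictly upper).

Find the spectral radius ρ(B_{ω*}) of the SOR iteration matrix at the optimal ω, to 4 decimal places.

ρ_SOR = 0.6360

B_J for the 13×13 system has eigenvalues cos(kπ/14); ρ_J = cos(π/14) = 0.9749.
root = sin(π/14) = 0.22252  (since 1−cos² = sin²).
Young: ω* = 2/(1+√(1−ρ_J²)) = 2/(1+0.22252) = 2/1.22252 = 1.6360.
Hence ρ(B_{ω*}) = 1.6360 − 1 = 0.6360.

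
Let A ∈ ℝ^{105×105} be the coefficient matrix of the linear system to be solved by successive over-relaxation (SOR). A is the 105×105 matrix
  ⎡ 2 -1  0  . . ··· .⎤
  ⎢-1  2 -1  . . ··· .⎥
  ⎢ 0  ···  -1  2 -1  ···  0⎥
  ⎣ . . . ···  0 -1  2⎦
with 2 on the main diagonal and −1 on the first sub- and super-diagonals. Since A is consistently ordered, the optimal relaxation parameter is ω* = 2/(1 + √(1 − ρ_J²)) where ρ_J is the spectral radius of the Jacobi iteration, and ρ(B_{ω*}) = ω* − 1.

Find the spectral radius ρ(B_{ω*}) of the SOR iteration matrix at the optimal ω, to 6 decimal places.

With n=105, ρ(Jacobi) = cos(π/106) = 0.999561.
√(1 − cos²(π/106)) = sin(π/106) ≈ 0.0296333.
ω* = 2 / (1 + 0.0296333) = 2 / 1.0296333 ≈ 1.942439.
ρ_SOR = ω* − 1 = 1.942439 − 1 = 0.942439.

ρ_SOR = 0.942439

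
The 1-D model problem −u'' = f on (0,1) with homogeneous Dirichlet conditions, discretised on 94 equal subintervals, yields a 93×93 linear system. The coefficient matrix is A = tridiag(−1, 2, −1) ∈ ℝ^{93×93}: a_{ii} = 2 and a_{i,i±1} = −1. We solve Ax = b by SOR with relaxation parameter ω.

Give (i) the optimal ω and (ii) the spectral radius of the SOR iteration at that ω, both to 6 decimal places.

ω* = 1.935331, ρ_SOR = 0.935331

With n=93, ρ(Jacobi) = cos(π/94) = 0.999442.
√(1 − cos²(π/94)) = sin(π/94) ≈ 0.0334150.
ω* = 2 / (1 + 0.0334150) = 2 / 1.0334150 ≈ 1.935331.
ρ_SOR = ω* − 1 = 1.935331 − 1 = 0.935331.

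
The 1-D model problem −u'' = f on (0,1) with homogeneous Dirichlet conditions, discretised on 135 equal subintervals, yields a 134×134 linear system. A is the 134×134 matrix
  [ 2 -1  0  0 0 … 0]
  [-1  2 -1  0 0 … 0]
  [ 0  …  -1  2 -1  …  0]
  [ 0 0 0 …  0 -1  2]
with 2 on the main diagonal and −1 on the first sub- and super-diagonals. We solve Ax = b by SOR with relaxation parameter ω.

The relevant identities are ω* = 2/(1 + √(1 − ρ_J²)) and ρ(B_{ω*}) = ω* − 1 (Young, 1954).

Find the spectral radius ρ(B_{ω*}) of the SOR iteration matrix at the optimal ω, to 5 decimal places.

ρ_J = max_k |cos(kπ/135)| = cos(π/135) = 0.99973
1 − cos²(π/135) = sin²(π/135) ⇒ √(1−ρ_J²) = sin(π/135) = 0.023269.
Young: ω* = 2/(1+√(1−ρ_J²)) = 2/(1+0.023269) = 2/1.023269 = 1.95452.
At ω = 1.95452 every |λ(B_ω)| = ω−1, so ρ_SOR = 0.95452.

ρ_SOR = 0.95452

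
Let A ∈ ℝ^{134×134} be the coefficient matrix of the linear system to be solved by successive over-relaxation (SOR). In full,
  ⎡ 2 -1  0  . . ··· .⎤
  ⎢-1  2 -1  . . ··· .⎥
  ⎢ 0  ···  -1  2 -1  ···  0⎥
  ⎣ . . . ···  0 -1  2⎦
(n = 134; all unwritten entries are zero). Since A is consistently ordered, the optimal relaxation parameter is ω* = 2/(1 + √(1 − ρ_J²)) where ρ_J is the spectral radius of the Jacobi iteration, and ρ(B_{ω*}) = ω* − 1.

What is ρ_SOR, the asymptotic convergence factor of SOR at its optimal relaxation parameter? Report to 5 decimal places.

[ρ_J] n=134: ρ(B_J) = cos(π/(n+1)) = cos(π/135) = 0.99973.
root = sin(π/135) = 0.023269  (since 1−cos² = sin²).
ω* = 2/(1 + 0.023269) = 2/1.023269 = 1.95452.
ρ_SOR = ω* − 1 ≈ 0.95452.

ρ_SOR = 0.95452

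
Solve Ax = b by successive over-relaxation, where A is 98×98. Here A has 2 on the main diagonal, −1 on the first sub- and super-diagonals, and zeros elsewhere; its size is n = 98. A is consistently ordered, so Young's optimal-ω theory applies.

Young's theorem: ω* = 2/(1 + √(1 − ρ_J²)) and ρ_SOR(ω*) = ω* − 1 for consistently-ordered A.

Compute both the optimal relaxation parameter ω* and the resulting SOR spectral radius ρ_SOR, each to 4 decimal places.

ω* = 1.9385, ρ_SOR = 0.9385

B_J for the 98×98 system has eigenvalues cos(kπ/99); ρ_J = cos(π/99) = 0.9995.
root = sin(π/99) = 0.03173  (since 1−cos² = sin²).
Then 2/(1+√(1−ρ_J²)) = 2/(1+0.03173); ω* = 2/1.03173 = 1.9385.
At ω = 1.9385 every |λ(B_ω)| = ω−1, so ρ_SOR = 0.9385.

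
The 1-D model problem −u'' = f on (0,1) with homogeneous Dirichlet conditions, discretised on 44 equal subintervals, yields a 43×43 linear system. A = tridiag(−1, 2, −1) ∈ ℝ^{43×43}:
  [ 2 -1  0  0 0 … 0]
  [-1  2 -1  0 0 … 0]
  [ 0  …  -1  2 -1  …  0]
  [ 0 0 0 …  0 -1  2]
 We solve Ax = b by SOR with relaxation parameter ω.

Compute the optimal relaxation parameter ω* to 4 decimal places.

ω* = 1.8668

[ρ_J] n=43: ρ(B_J) = cos(π/(n+1)) = cos(π/44) = 0.9975.
1 − cos²(π/44) = sin²(π/44) ⇒ √(1−ρ_J²) = sin(π/44) = 0.07134.
Young: ω* = 2/(1+√(1−ρ_J²)) = 2/(1+0.07134) = 2/1.07134 = 1.8668.
Hence ρ(B_{ω*}) = 1.8668 − 1 = 0.8668.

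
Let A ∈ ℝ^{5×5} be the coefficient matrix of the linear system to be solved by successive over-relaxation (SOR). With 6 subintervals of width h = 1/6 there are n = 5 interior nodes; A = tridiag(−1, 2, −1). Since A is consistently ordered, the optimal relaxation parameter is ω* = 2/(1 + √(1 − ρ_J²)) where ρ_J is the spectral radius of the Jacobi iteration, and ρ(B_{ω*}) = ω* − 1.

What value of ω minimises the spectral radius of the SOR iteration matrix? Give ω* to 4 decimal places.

ω* = 1.3333

½·tridiag(1,0,1) at n=5: λ_k = cos(kπ/6); max |λ| at k=1 ⇒ ρ_J = cos(π/6) ≈ 0.8660.
√(1−ρ_J²) = |sin(π/6)| = 0.50000
Then 2/(1+√(1−ρ_J²)) = 2/(1+0.50000); ω* = 2/1.50000 = 1.3333.
[ρ_SOR] ω* − 1 = 0.3333.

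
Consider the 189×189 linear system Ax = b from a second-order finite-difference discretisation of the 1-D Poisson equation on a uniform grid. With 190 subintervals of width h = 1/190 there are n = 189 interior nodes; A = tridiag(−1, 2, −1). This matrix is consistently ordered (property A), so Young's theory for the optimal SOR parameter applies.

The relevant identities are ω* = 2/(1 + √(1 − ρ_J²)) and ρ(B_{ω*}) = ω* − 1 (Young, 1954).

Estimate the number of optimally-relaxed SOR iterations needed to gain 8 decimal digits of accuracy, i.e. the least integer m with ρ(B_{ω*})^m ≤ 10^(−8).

[ρ_J] n=189: ρ(B_J) = cos(π/(n+1)) = cos(π/190) = 0.9998633.
1 − cos²(π/190) = sin²(π/190) ⇒ √(1−ρ_J²) = sin(π/190) = 0.0165339.
ω* = 2/(1+0.0165339) = 1.9674700
[ρ_SOR] ω* − 1 = 0.9674700.
8·ln10 = 18.4207; −ln(0.9674700) = 0.0330709; m = ⌈18.4207/0.0330709⌉ = ⌈557.006⌉ = 558.

m = 558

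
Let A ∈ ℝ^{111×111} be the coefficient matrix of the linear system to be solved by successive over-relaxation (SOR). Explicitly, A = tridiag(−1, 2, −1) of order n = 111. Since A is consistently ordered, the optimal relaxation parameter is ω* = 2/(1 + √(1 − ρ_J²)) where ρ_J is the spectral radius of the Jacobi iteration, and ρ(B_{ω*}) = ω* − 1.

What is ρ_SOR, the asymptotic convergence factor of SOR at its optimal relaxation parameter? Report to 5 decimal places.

n=111: λ(B_J) = 1 − λ(A)/2 = cos(kπ/112); k=1 gives ρ_J = 0.99961.
√(1−ρ_J²) simplifies to sin(π/112) = 0.028046.
ω* = 2/(1 + 0.028046) = 2/1.028046 = 1.94544.
Hence ρ(B_{ω*}) = 1.94544 − 1 = 0.94544.

ρ_SOR = 0.94544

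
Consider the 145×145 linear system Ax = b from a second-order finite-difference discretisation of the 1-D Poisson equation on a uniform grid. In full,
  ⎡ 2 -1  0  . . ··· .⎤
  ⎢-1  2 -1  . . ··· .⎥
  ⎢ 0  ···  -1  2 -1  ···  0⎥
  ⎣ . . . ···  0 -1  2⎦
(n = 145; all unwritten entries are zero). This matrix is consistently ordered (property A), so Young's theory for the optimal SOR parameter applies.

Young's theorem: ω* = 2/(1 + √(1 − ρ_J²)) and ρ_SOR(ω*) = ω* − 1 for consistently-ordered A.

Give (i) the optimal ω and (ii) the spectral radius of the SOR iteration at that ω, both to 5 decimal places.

spectrum of D⁻¹(L+U) = {cos(kπ/146) : 1≤k≤145}; ρ_J = cos(π/146) = 0.99977.
√(1−ρ_J²) = |sin(π/146)| = 0.021516
So ω* = 2/1.021516 = 1.95787 (Young).
ρ_SOR = ω* − 1 = 1.95787 − 1 = 0.95787.

ω* = 1.95787, ρ_SOR = 0.95787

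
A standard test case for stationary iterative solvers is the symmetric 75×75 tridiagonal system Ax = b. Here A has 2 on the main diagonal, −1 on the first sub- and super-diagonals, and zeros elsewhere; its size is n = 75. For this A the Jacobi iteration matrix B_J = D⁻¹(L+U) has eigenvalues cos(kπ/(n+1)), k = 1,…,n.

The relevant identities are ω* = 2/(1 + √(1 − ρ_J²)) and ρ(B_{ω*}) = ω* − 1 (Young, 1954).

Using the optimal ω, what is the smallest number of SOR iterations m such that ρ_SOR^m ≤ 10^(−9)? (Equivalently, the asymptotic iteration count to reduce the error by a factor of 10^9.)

With n=75, ρ(Jacobi) = cos(π/76) = 0.9991458.
√(1−ρ_J²) = |sin(π/76)| = 0.0413250
Young: ω* = 2/(1+√(1−ρ_J²)) = 2/(1+0.0413250) = 2/1.0413250 = 1.9206300.
At ω = 1.9206300 every |λ(B_ω)| = ω−1, so ρ_SOR = 0.9206300.
(0.9206300)^m ≤ 10^{−9}  ⇒  m·ln(0.9206300) ≤ −9·ln10  ⇒  m ≥ 250.593  ⇒  m = 251

m = 251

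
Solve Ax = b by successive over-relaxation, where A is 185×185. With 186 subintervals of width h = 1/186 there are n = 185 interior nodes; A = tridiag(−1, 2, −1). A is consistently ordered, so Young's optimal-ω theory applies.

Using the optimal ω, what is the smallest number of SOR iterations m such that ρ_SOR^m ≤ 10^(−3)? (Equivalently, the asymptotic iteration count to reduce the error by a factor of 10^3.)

With n=185, ρ(Jacobi) = cos(π/186) = 0.9998574.
√(1−ρ_J²) = |sin(π/186)| = 0.0168895
Young: ω* = 2/(1+√(1−ρ_J²)) = 2/(1+0.0168895) = 2/1.0168895 = 1.9667820.
ρ(B_{ω*}) = ω*−1 = 0.9667820
m ≥ 3·ln10 / (−ln 0.9667820) = 204.479; smallest integer m = 205.

m = 205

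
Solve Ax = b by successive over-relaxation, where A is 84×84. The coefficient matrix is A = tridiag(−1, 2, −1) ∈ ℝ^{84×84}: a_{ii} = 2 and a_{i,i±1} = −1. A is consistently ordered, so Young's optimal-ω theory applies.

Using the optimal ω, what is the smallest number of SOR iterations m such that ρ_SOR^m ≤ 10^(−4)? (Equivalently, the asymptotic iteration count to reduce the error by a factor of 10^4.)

½·tridiag(1,0,1) at n=84: λ_k = cos(kπ/85); max |λ| at k=1 ⇒ ρ_J = cos(π/85) ≈ 0.9993171.
√(1 − cos²(π/85)) = sin(π/85) ≈ 0.0369515.
ω* = 2/(1+0.0369515) = 1.9287305
and ρ(B_{ω*}) = 1.9287305 − 1 = 0.9287305.
Need (0.9287305)^m ≤ 10^(−4): m ≥ 4·ln10/|ln 0.9287305| = 9.21034/0.0739367 = 124.571 ⇒ m = 125.

m = 125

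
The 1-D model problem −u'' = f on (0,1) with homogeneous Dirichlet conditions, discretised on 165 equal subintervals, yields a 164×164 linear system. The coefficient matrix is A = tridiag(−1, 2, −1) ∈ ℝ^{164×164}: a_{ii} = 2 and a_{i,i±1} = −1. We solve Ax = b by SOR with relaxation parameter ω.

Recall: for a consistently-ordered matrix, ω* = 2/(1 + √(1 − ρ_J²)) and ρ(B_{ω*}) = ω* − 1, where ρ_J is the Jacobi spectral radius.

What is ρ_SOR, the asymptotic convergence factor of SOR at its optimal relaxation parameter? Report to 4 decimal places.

ρ_SOR = 0.9626

B_J for the 164×164 system has eigenvalues cos(kπ/165); ρ_J = cos(π/165) = 0.9998.
1 − cos²(π/165) = sin²(π/165) ⇒ √(1−ρ_J²) = sin(π/165) = 0.01904.
ω* = 2 / (1 + 0.01904) = 2 / 1.01904 ≈ 1.9626.
Hence ρ(B_{ω*}) = 1.9626 − 1 = 0.9626.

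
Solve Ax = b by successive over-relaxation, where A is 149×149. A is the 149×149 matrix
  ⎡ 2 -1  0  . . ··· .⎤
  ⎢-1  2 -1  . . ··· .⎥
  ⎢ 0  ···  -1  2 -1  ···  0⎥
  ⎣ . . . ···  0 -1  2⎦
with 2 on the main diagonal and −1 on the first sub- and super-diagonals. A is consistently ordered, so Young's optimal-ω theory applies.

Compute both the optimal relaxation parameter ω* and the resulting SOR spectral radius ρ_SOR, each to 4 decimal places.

ω* = 1.9590, ρ_SOR = 0.9590

With n=149, ρ(Jacobi) = cos(π/150) = 0.9998.
√(1−ρ_J²) simplifies to sin(π/150) = 0.02094.
[ω*] 2 ÷ (1 + 0.02094) = 2 ÷ 1.02094 = 1.9590.
ρ_SOR = ω* − 1 ≈ 0.9590.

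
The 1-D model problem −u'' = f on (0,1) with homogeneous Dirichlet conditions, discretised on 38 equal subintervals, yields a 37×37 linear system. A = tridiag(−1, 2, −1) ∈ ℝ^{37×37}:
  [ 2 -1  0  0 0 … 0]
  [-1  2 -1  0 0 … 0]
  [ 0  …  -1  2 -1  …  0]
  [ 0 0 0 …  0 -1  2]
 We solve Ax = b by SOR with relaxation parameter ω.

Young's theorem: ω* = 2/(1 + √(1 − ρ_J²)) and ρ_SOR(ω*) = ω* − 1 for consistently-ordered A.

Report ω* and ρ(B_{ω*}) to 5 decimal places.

[ρ_J] n=37: ρ(B_J) = cos(π/(n+1)) = cos(π/38) = 0.99658.
1 − cos²(π/38) = sin²(π/38) ⇒ √(1−ρ_J²) = sin(π/38) = 0.082579.
So ω* = 2/1.082579 = 1.84744 (Young).
At ω = 1.84744 every |λ(B_ω)| = ω−1, so ρ_SOR = 0.84744.

ω* = 1.84744, ρ_SOR = 0.84744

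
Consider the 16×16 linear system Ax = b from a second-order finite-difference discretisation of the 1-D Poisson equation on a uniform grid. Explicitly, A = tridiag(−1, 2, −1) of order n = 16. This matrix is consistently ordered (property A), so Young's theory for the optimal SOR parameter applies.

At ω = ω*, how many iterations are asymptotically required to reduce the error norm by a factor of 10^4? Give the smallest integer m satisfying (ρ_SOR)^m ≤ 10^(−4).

½·tridiag(1,0,1) at n=16: λ_k = cos(kπ/17); max |λ| at k=1 ⇒ ρ_J = cos(π/17) ≈ 0.9829731.
1 − cos²(π/17) = sin²(π/17) ⇒ √(1−ρ_J²) = sin(π/17) = 0.1837495.
ω* = 2/(1 + 0.1837495) = 2/1.1837495 = 1.6895466.
Hence ρ(B_{ω*}) = 1.6895466 − 1 = 0.6895466.
ρ_SOR^m ≤ 10^(−4) ⇔ m ≥ 4·ln10/(−ln 0.6895466) = 9.21034/0.371721 = 24.778; m = ⌈24.778⌉ = 25.

m = 25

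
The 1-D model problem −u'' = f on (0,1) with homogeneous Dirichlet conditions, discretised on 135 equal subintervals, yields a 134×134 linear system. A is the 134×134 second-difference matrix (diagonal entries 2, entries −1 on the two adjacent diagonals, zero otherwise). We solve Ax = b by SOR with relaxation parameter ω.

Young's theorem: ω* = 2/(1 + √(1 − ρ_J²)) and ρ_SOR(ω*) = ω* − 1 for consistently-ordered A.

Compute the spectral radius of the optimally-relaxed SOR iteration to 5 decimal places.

ρ_SOR = 0.95452

½·tridiag(1,0,1) at n=134: λ_k = cos(kπ/135); max |λ| at k=1 ⇒ ρ_J = cos(π/135) ≈ 0.99973.
root = sin(π/135) = 0.023269  (since 1−cos² = sin²).
[ω*] 2 ÷ (1 + 0.023269) = 2 ÷ 1.023269 = 1.95452.
[ρ_SOR] ω* − 1 = 0.95452.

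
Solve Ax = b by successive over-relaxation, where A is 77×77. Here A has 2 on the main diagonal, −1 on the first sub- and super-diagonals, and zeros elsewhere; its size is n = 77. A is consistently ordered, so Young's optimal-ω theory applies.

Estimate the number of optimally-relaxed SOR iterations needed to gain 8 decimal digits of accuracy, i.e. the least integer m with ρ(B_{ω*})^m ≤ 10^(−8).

m = 229

ρ_J = max_k |cos(kπ/78)| = cos(π/78) = 0.9991890
root = sin(π/78) = 0.0402659  (since 1−cos² = sin²).
Young: ω* = 2/(1+√(1−ρ_J²)) = 2/(1+0.0402659) = 2/1.0402659 = 1.9225854.
Hence ρ(B_{ω*}) = 1.9225854 − 1 = 0.9225854.
For 8 digits: m = 8·ln10 / (−ln 0.9225854) = 18.4207/0.0805753 = 228.615; round up → m = 229.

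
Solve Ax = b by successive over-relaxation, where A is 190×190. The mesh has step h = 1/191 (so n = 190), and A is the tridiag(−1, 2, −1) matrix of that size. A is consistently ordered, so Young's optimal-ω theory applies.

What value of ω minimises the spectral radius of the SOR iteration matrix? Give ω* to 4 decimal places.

ω* = 1.9676

With n=190, ρ(Jacobi) = cos(π/191) = 0.9999.
√(1−ρ_J²) = |sin(π/191)| = 0.01645
Then 2/(1+√(1−ρ_J²)) = 2/(1+0.01645); ω* = 2/1.01645 = 1.9676.
ρ_SOR = ω* − 1 = 1.9676 − 1 = 0.9676.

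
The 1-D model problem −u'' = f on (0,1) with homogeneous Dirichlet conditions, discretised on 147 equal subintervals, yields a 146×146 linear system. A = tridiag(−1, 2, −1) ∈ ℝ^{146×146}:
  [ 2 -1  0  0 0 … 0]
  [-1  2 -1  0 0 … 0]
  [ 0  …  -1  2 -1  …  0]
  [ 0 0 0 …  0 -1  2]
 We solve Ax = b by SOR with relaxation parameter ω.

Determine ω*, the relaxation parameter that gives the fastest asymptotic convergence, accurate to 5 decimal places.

ω* = 1.95815

B_J for the 146×146 system has eigenvalues cos(kπ/147); ρ_J = cos(π/147) = 0.99977.
√(1−ρ_J²) simplifies to sin(π/147) = 0.021370.
ω* = 2/(1 + 0.021370) = 2/1.021370 = 1.95815.
At ω = 1.95815 every |λ(B_ω)| = ω−1, so ρ_SOR = 0.95815.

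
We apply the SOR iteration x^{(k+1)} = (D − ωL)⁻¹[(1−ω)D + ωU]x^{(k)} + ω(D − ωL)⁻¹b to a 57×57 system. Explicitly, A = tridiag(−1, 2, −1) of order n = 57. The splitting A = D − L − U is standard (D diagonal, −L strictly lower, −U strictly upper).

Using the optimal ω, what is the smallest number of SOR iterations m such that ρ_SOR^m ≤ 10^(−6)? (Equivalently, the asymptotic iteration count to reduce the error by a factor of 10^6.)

B_J for the 57×57 system has eigenvalues cos(kπ/58); ρ_J = cos(π/58) = 0.9985334.
root = sin(π/58) = 0.0541389  (since 1−cos² = sin²).
Young: ω* = 2/(1+√(1−ρ_J²)) = 2/(1+0.0541389) = 2/1.0541389 = 1.8972832.
[ρ_SOR] ω* − 1 = 0.8972832.
Need (0.8972832)^m ≤ 10^(−6): m ≥ 6·ln10/|ln 0.8972832| = 13.8155/0.108384 = 127.468 ⇒ m = 128.

m = 128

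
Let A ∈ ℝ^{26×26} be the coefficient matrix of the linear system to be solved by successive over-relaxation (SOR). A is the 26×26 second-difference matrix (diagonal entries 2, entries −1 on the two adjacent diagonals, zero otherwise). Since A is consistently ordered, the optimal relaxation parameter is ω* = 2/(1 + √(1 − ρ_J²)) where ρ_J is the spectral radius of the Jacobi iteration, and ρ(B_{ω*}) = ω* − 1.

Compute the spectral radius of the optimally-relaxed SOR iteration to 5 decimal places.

ρ_SOR = 0.79197

½·tridiag(1,0,1) at n=26: λ_k = cos(kπ/27); max |λ| at k=1 ⇒ ρ_J = cos(π/27) ≈ 0.99324.
√(1 − cos²(π/27)) = sin(π/27) ≈ 0.116093.
So ω* = 2/1.116093 = 1.79197 (Young).
[ρ_SOR] ω* − 1 = 0.79197.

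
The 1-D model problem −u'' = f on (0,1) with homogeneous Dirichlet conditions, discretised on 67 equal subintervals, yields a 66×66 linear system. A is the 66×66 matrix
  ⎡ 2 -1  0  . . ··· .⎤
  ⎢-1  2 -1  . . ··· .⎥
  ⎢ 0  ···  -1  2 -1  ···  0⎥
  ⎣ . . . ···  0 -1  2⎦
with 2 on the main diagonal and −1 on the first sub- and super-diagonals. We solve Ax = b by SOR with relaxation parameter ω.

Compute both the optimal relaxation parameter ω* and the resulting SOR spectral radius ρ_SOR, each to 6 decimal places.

ω* = 1.910453, ρ_SOR = 0.910453

B_J for the 66×66 system has eigenvalues cos(kπ/67); ρ_J = cos(π/67) = 0.998901.
√(1−ρ_J²) simplifies to sin(π/67) = 0.0468723.
Then 2/(1+√(1−ρ_J²)) = 2/(1+0.0468723); ω* = 2/1.0468723 = 1.910453.
ρ_SOR = ω* − 1 ≈ 0.910453.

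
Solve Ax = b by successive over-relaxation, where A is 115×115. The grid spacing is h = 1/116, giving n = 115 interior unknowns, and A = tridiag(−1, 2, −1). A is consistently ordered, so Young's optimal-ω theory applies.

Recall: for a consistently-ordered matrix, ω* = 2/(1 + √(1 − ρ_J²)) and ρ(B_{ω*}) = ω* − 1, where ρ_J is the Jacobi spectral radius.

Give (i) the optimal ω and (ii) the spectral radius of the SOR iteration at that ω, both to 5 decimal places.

n=115: λ(B_J) = 1 − λ(A)/2 = cos(kπ/116); k=1 gives ρ_J = 0.99963.
√(1 − cos²(π/116)) = sin(π/116) ≈ 0.027079.
Young: ω* = 2/(1+√(1−ρ_J²)) = 2/(1+0.027079) = 2/1.027079 = 1.94727.
At ω = 1.94727 every |λ(B_ω)| = ω−1, so ρ_SOR = 0.94727.

ω* = 1.94727, ρ_SOR = 0.94727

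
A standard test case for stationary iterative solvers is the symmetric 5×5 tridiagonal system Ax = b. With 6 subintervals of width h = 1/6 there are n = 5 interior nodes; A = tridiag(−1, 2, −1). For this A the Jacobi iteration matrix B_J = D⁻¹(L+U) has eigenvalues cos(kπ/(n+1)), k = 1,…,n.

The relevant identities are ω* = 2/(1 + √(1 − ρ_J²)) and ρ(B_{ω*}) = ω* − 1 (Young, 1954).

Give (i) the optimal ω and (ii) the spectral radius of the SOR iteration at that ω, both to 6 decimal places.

With n=5, ρ(Jacobi) = cos(π/6) = 0.866025.
root = sin(π/6) = 0.5000000  (since 1−cos² = sin²).
Then 2/(1+√(1−ρ_J²)) = 2/(1+0.5000000); ω* = 2/1.5000000 = 1.333333.
ρ_SOR = ω* − 1 = 1.333333 − 1 = 0.333333.

ω* = 1.333333, ρ_SOR = 0.333333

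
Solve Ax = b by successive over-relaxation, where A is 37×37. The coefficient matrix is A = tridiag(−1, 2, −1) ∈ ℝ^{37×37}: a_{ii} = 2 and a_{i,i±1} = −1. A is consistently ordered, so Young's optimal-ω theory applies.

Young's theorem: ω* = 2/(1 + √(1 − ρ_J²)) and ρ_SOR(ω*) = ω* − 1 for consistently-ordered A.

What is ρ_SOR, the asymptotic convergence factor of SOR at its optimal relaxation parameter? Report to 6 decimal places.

With n=37, ρ(Jacobi) = cos(π/38) = 0.996584.
√(1 − cos²(π/38)) = sin(π/38) ≈ 0.0825793.
ω* = 2 / (1 + 0.0825793) = 2 / 1.0825793 ≈ 1.847440.
ρ_SOR = ω* − 1 ≈ 0.847440.

ρ_SOR = 0.847440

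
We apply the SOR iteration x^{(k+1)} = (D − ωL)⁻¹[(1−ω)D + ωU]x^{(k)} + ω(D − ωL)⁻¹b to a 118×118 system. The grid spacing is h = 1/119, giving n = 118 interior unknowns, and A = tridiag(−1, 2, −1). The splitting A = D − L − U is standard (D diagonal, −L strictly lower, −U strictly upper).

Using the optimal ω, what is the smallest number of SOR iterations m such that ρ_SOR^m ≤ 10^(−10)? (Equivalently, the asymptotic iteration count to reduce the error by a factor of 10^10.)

B_J for the 118×118 system has eigenvalues cos(kπ/119); ρ_J = cos(π/119) = 0.9996515.
√(1−ρ_J²) simplifies to sin(π/119) = 0.0263969.
ω* = 2 / (1 + 0.0263969) = 2 / 1.0263969 ≈ 1.9485640.
[ρ_SOR] ω* − 1 = 0.9485640.
Need (0.9485640)^m ≤ 10^(−10): m ≥ 10·ln10/|ln 0.9485640| = 23.0259/0.052806 = 436.047 ⇒ m = 437.

m = 437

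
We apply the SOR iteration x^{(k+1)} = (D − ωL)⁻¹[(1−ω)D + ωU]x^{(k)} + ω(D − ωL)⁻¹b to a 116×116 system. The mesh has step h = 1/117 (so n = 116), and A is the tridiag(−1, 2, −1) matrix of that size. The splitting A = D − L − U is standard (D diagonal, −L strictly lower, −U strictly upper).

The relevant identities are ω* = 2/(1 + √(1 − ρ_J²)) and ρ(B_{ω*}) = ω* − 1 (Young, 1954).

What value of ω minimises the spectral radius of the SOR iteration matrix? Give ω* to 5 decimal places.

½·tridiag(1,0,1) at n=116: λ_k = cos(kπ/117); max |λ| at k=1 ⇒ ρ_J = cos(π/117) ≈ 0.99964.
√(1−ρ_J²) simplifies to sin(π/117) = 0.026848.
ω* = 2/(1 + 0.026848) = 2/1.026848 = 1.94771.
At ω = 1.94771 every |λ(B_ω)| = ω−1, so ρ_SOR = 0.94771.

ω* = 1.94771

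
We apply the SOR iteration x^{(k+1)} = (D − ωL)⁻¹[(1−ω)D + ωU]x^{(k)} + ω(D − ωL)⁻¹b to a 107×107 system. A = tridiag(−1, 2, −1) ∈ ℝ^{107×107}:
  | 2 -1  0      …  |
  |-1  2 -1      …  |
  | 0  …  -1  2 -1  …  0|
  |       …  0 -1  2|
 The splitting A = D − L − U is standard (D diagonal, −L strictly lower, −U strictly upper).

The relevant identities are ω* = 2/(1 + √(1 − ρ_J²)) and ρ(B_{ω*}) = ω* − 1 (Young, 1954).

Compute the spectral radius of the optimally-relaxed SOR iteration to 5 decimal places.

ρ_SOR = 0.94347

B_J for the 107×107 system has eigenvalues cos(kπ/108); ρ_J = cos(π/108) = 0.99958.
√(1 − cos²(π/108)) = sin(π/108) ≈ 0.029085.
[ω*] 2 ÷ (1 + 0.029085) = 2 ÷ 1.029085 = 1.94347.
At ω = 1.94347 every |λ(B_ω)| = ω−1, so ρ_SOR = 0.94347.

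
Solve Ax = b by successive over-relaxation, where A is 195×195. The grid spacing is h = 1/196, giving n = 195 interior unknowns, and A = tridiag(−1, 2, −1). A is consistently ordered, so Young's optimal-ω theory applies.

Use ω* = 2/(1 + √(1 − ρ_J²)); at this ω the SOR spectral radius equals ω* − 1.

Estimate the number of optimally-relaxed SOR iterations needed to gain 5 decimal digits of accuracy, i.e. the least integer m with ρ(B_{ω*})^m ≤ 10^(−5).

With n=195, ρ(Jacobi) = cos(π/196) = 0.9998715.
√(1−ρ_J²) = |sin(π/196)| = 0.0160278
Young: ω* = 2/(1+√(1−ρ_J²)) = 2/(1+0.0160278) = 2/1.0160278 = 1.9684501.
ρ(B_{ω*}) = ω*−1 = 0.9684501
For 5 digits: m = 5·ln10 / (−ln 0.9684501) = 11.5129/0.0320583 = 359.124; round up → m = 360.

m = 360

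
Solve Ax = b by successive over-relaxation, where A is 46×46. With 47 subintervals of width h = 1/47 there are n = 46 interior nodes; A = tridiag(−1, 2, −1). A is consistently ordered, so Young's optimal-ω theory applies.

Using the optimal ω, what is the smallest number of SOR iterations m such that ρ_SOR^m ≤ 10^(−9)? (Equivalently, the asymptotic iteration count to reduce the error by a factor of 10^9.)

m = 155

ρ_J = max_k |cos(kπ/47)| = cos(π/47) = 0.9977669
√(1−ρ_J²) = |sin(π/47)| = 0.0667926
Then 2/(1+√(1−ρ_J²)) = 2/(1+0.0667926); ω* = 2/1.0667926 = 1.8747787.
Hence ρ(B_{ω*}) = 1.8747787 − 1 = 0.8747787.
Need (0.8747787)^m ≤ 10^(−9): m ≥ 9·ln10/|ln 0.8747787| = 20.7233/0.133784 = 154.901 ⇒ m = 155.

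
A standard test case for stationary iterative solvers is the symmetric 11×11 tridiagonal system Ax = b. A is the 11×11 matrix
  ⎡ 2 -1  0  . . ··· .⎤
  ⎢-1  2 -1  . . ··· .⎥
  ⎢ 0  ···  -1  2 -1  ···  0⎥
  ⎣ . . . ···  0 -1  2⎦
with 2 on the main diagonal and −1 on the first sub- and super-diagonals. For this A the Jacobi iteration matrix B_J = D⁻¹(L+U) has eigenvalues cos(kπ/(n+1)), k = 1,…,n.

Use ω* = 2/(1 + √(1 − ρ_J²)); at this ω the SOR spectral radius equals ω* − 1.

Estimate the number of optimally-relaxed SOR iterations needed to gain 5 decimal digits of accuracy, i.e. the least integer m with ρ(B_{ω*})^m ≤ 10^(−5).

m = 22

B_J for the 11×11 system has eigenvalues cos(kπ/12); ρ_J = cos(π/12) = 0.9659258.
√(1−ρ_J²) = |sin(π/12)| = 0.2588190
Then 2/(1+√(1−ρ_J²)) = 2/(1+0.2588190); ω* = 2/1.2588190 = 1.5887908.
ρ_SOR = ω* − 1 = 1.5887908 − 1 = 0.5887908.
For 5 digits: m = 5·ln10 / (−ln 0.5887908) = 11.5129/0.529684 = 21.735; round up → m = 22.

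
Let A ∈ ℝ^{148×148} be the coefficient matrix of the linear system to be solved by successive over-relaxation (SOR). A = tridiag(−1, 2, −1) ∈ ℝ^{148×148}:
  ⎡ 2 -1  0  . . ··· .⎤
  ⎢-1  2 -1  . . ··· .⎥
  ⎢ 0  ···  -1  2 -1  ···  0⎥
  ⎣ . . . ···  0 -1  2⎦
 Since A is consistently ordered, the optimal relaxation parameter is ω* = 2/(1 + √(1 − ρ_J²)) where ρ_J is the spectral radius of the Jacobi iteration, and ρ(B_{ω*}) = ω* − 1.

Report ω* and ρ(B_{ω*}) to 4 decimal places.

spectrum of D⁻¹(L+U) = {cos(kπ/149) : 1≤k≤148}; ρ_J = cos(π/149) = 0.9998.
√(1−ρ_J²) simplifies to sin(π/149) = 0.02108.
ω* = 2/(1+0.02108) = 1.9587
[ρ_SOR] ω* − 1 = 0.9587.

ω* = 1.9587, ρ_SOR = 0.9587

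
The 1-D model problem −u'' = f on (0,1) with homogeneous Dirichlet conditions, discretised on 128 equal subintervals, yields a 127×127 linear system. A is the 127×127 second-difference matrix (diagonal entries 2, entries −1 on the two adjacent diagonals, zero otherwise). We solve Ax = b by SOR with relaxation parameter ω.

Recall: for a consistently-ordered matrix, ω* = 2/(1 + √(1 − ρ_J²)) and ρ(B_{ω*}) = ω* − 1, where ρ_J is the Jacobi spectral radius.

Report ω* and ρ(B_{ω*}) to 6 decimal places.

With n=127, ρ(Jacobi) = cos(π/128) = 0.999699.
√(1−ρ_J²) simplifies to sin(π/128) = 0.0245412.
Young: ω* = 2/(1+√(1−ρ_J²)) = 2/(1+0.0245412) = 2/1.0245412 = 1.952093.
ρ_SOR = ω* − 1 ≈ 0.952093.

ω* = 1.952093, ρ_SOR = 0.952093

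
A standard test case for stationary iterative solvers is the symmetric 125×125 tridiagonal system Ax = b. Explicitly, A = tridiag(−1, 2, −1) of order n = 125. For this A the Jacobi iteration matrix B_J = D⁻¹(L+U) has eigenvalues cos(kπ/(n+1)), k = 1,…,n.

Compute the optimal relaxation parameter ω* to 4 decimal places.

ω* = 1.9514

With n=125, ρ(Jacobi) = cos(π/126) = 0.9997.
√(1−ρ_J²) simplifies to sin(π/126) = 0.02493.
ω* = 2/(1 + 0.02493) = 2/1.02493 = 1.9514.
At ω = 1.9514 every |λ(B_ω)| = ω−1, so ρ_SOR = 0.9514.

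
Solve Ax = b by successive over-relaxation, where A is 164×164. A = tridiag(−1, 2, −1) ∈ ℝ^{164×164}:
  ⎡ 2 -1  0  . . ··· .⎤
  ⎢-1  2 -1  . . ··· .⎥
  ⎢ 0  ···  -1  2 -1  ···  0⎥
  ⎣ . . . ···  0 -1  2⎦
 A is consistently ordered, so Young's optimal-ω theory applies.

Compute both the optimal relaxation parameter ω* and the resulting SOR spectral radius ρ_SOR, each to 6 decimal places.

ρ_J = max_k |cos(kπ/165)| = cos(π/165) = 0.999819
√(1−ρ_J²) simplifies to sin(π/165) = 0.0190388.
So ω* = 2/1.0190388 = 1.962634 (Young).
ρ(B_{ω*}) = ω*−1 = 0.962634

ω* = 1.962634, ρ_SOR = 0.962634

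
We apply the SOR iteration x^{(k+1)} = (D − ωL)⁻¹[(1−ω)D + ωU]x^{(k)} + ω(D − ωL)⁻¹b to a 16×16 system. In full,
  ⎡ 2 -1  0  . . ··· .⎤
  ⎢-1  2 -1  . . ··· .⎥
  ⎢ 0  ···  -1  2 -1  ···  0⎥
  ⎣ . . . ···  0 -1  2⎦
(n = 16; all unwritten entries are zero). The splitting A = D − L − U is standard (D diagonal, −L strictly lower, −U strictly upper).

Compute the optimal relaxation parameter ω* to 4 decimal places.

B_J for the 16×16 system has eigenvalues cos(kπ/17); ρ_J = cos(π/17) = 0.9830.
√(1−ρ_J²) = |sin(π/17)| = 0.18375
ω* = 2/(1 + 0.18375) = 2/1.18375 = 1.6895.
and ρ(B_{ω*}) = 1.6895 − 1 = 0.6895.

ω* = 1.6895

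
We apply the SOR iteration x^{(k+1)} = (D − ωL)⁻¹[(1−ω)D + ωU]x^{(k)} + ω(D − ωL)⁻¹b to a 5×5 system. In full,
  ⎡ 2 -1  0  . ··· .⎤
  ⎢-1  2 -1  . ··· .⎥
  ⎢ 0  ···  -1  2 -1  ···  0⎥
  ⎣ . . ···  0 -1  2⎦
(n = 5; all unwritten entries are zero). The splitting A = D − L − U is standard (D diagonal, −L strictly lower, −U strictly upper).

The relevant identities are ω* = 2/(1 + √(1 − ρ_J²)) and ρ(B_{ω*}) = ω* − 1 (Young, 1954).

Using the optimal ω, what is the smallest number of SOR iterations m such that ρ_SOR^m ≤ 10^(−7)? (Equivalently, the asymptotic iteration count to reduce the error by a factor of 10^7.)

m = 15

½·tridiag(1,0,1) at n=5: λ_k = cos(kπ/6); max |λ| at k=1 ⇒ ρ_J = cos(π/6) ≈ 0.8660254.
√(1−ρ_J²) = |sin(π/6)| = 0.5000000
Young: ω* = 2/(1+√(1−ρ_J²)) = 2/(1+0.5000000) = 2/1.5000000 = 1.3333333.
ρ(B_{ω*}) = ω*−1 = 0.3333333
(0.3333333)^m ≤ 10^{−7}  ⇒  m·ln(0.3333333) ≤ −7·ln10  ⇒  m ≥ 14.671  ⇒  m = 15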